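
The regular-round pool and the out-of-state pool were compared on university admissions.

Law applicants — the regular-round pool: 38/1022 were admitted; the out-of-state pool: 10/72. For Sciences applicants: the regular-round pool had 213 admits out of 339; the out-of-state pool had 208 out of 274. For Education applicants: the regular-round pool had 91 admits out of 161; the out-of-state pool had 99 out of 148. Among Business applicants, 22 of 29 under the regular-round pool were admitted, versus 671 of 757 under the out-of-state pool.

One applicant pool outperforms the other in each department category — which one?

Law: the regular-round pool 38/1022 = 3.7%, the out-of-state pool 10/72 = 13.9% → the out-of-state pool
Sciences: the regular-round pool 213/339 = 62.8%, the out-of-state pool 208/274 = 75.9% → the out-of-state pool
Education: the regular-round pool 91/161 = 56.5%, the out-of-state pool 99/148 = 66.9% → the out-of-state pool
Business: the regular-round pool 22/29 = 75.9%, the out-of-state pool 671/757 = 88.6% → the out-of-state pool
The out-of-state pool has the higher rate in all 4 groups.

the out-of-state pool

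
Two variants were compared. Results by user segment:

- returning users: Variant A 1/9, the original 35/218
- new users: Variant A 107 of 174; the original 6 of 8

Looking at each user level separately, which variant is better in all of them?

the original

Returning users: Variant A 1/9 = 11.1%, the original 35/218 = 16.1% → the original
New users: Variant A 107/174 = 61.5%, the original 6/8 = 75.0% → the original
The original has the higher rate in both groups.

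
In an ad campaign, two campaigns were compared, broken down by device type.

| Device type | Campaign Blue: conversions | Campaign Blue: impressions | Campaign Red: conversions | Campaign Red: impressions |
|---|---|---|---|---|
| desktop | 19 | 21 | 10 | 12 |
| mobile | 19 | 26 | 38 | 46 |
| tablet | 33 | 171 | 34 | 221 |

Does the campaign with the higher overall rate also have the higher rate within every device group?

No

Desktop: Campaign Blue 19/21 = 90.5%, Campaign Red 10/12 = 83.3% → Campaign Blue
Mobile: Campaign Blue 19/26 = 73.1%, Campaign Red 38/46 = 82.6% → Campaign Red
Tablet: Campaign Blue 33/171 = 19.3%, Campaign Red 34/221 = 15.4% → Campaign Blue
Overall: Campaign Blue 71/218 = 32.6%, Campaign Red 82/279 = 29.4% → Campaign Blue
Neither sweeps: Campaign Blue wins 2 of 3 groups, Campaign Red wins 1. Campaign Blue wins overall but not every group — no Simpson reversal.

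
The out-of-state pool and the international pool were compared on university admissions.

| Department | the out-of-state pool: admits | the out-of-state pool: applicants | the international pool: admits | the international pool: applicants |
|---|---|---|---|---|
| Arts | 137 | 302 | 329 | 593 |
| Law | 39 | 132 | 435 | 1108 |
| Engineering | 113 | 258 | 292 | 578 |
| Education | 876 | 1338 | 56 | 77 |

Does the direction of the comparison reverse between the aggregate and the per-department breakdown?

Arts: the out-of-state pool 137/302 = 45.4%, the international pool 329/593 = 55.5% → the international pool
Law: the out-of-state pool 39/132 = 29.5%, the international pool 435/1108 = 39.3% → the international pool
Engineering: the out-of-state pool 113/258 = 43.8%, the international pool 292/578 = 50.5% → the international pool
Education: the out-of-state pool 876/1338 = 65.5%, the international pool 56/77 = 72.7% → the international pool
Overall: the out-of-state pool 1165/2030 = 57.4%, the international pool 1112/2356 = 47.2% → the out-of-state pool
The international pool wins each department group but the out-of-state pool wins overall — the comparison reverses. The international pool's applicants skew toward Law, which has a lower base rate.

Yes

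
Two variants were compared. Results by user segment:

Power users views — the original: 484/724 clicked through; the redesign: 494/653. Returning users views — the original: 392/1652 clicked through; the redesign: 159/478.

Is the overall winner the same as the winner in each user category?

Yes

Power users: the original 484/724 = 66.9%, the redesign 494/653 = 75.7% → the redesign
Returning users: the original 392/1652 = 23.7%, the redesign 159/478 = 33.3% → the redesign
Overall: the original 876/2376 = 36.9%, the redesign 653/1131 = 57.7% → the redesign
The redesign wins overall and in every user group — no reversal.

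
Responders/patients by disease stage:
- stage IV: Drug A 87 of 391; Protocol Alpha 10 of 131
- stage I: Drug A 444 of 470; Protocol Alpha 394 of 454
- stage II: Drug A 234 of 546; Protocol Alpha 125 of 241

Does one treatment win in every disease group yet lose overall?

No

Stage IV: Drug A 87/391 = 22.3%, Protocol Alpha 10/131 = 7.6% → Drug A
Stage I: Drug A 444/470 = 94.5%, Protocol Alpha 394/454 = 86.8% → Drug A
Stage II: Drug A 234/546 = 42.9%, Protocol Alpha 125/241 = 51.9% → Protocol Alpha
Overall: Drug A 765/1407 = 54.4%, Protocol Alpha 529/826 = 64.0% → Protocol Alpha
Neither sweeps: Drug A wins 2 of 3 groups, Protocol Alpha wins 1. Protocol Alpha wins overall but not every group — no Simpson reversal.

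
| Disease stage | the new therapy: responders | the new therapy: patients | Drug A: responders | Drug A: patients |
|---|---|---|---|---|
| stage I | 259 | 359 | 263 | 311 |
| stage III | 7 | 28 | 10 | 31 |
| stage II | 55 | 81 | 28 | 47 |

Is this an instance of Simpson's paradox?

Stage I: the new therapy 259/359 = 72.1%, Drug A 263/311 = 84.6% → Drug A
Stage III: the new therapy 7/28 = 25.0%, Drug A 10/31 = 32.3% → Drug A
Stage II: the new therapy 55/81 = 67.9%, Drug A 28/47 = 59.6% → the new therapy
Overall: the new therapy 321/468 = 68.6%, Drug A 301/389 = 77.4% → Drug A
Neither sweeps: the new therapy wins 1 of 3 groups, Drug A wins 2. Drug A wins overall but not every group — no Simpson reversal.

No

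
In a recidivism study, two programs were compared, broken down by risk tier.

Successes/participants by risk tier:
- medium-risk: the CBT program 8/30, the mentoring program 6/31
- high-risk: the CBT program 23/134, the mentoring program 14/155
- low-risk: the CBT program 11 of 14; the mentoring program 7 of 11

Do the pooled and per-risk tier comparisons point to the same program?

Yes

Medium-risk: the CBT program 8/30 = 26.7%, the mentoring program 6/31 = 19.4% → the CBT program
High-risk: the CBT program 23/134 = 17.2%, the mentoring program 14/155 = 9.0% → the CBT program
Low-risk: the CBT program 11/14 = 78.6%, the mentoring program 7/11 = 63.6% → the CBT program
Overall: the CBT program 42/178 = 23.6%, the mentoring program 27/197 = 13.7% → the CBT program
The CBT program wins overall and in every risk group — no reversal.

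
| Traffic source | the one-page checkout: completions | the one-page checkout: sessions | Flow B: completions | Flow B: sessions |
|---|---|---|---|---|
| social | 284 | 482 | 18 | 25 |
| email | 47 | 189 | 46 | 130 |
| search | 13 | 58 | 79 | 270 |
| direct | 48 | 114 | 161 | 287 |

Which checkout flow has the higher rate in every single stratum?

Flow B

Social: the one-page checkout 284/482 = 58.9%, Flow B 18/25 = 72.0% → Flow B
Email: the one-page checkout 47/189 = 24.9%, Flow B 46/130 = 35.4% → Flow B
Search: the one-page checkout 13/58 = 22.4%, Flow B 79/270 = 29.3% → Flow B
Direct: the one-page checkout 48/114 = 42.1%, Flow B 161/287 = 56.1% → Flow B
Flow B has the higher rate in all 4 groups.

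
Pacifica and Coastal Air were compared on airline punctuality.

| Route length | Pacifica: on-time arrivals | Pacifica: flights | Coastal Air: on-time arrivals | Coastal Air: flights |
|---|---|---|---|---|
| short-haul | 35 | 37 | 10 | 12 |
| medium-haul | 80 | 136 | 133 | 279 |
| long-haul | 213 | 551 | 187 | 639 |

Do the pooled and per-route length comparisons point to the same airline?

Short-haul: Pacifica 35/37 = 94.6%, Coastal Air 10/12 = 83.3% → Pacifica
Medium-haul: Pacifica 80/136 = 58.8%, Coastal Air 133/279 = 47.7% → Pacifica
Long-haul: Pacifica 213/551 = 38.7%, Coastal Air 187/639 = 29.3% → Pacifica
Overall: Pacifica 328/724 = 45.3%, Coastal Air 330/930 = 35.5% → Pacifica
Pacifica wins overall and in every route group — no reversal.

Yes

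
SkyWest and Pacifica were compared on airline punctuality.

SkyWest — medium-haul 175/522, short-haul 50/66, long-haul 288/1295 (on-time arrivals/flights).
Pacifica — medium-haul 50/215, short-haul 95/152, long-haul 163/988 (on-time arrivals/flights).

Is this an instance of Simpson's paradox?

Medium-haul: SkyWest 175/522 = 33.5%, Pacifica 50/215 = 23.3% → SkyWest
Short-haul: SkyWest 50/66 = 75.8%, Pacifica 95/152 = 62.5% → SkyWest
Long-haul: SkyWest 288/1295 = 22.2%, Pacifica 163/988 = 16.5% → SkyWest
Overall: SkyWest 513/1883 = 27.2%, Pacifica 308/1355 = 22.7% → SkyWest
SkyWest wins overall and in every route group — no reversal.

No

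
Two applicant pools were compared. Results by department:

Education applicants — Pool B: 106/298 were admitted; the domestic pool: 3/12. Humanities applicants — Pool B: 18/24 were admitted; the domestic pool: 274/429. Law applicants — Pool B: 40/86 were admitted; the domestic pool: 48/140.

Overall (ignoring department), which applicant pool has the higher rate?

Education: Pool B 106/298 = 35.6%, the domestic pool 3/12 = 25.0% → Pool B
Humanities: Pool B 18/24 = 75.0%, the domestic pool 274/429 = 63.9% → Pool B
Law: Pool B 40/86 = 46.5%, the domestic pool 48/140 = 34.3% → Pool B
Overall: Pool B 164/408 = 40.2%, the domestic pool 325/581 = 55.9% → the domestic pool
(Pool B wins every department group but the domestic pool wins overall — Pool B's applicants skew toward the low-rate Education group.)

the domestic pool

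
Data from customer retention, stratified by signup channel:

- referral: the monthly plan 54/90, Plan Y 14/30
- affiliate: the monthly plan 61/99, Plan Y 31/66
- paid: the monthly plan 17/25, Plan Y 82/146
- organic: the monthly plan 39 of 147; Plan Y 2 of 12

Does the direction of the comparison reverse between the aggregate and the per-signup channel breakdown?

Referral: the monthly plan 54/90 = 60.0%, Plan Y 14/30 = 46.7% → the monthly plan
Affiliate: the monthly plan 61/99 = 61.6%, Plan Y 31/66 = 47.0% → the monthly plan
Paid: the monthly plan 17/25 = 68.0%, Plan Y 82/146 = 56.2% → the monthly plan
Organic: the monthly plan 39/147 = 26.5%, Plan Y 2/12 = 16.7% → the monthly plan
Overall: the monthly plan 171/361 = 47.4%, Plan Y 129/254 = 50.8% → Plan Y
The monthly plan wins each signup group but Plan Y wins overall — the comparison reverses. The monthly plan's customers skew toward organic, which has a lower base rate.

Yes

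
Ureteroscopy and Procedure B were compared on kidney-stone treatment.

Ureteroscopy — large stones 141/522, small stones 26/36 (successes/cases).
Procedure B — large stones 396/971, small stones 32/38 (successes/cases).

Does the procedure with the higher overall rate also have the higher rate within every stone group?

Yes

Large stones: ureteroscopy 141/522 = 27.0%, Procedure B 396/971 = 40.8% → Procedure B
Small stones: ureteroscopy 26/36 = 72.2%, Procedure B 32/38 = 84.2% → Procedure B
Overall: ureteroscopy 167/558 = 29.9%, Procedure B 428/1009 = 42.4% → Procedure B
Procedure B wins overall and in every stone group — no reversal.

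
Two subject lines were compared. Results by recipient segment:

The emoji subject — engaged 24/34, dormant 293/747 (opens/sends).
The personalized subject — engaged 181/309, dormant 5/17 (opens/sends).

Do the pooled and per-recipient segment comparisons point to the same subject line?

No

Engaged: the emoji subject 24/34 = 70.6%, the personalized subject 181/309 = 58.6% → the emoji subject
Dormant: the emoji subject 293/747 = 39.2%, the personalized subject 5/17 = 29.4% → the emoji subject
Overall: the emoji subject 317/781 = 40.6%, the personalized subject 186/326 = 57.1% → the personalized subject
The emoji subject wins each recipient group but the personalized subject wins overall — the comparison reverses. The emoji subject's sends skew toward dormant, which has a lower base rate.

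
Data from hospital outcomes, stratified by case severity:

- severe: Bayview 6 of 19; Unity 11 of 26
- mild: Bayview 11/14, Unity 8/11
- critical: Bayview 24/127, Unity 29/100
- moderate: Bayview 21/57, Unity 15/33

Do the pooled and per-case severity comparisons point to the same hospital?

Severe: Bayview 6/19 = 31.6%, Unity 11/26 = 42.3% → Unity
Mild: Bayview 11/14 = 78.6%, Unity 8/11 = 72.7% → Bayview
Critical: Bayview 24/127 = 18.9%, Unity 29/100 = 29.0% → Unity
Moderate: Bayview 21/57 = 36.8%, Unity 15/33 = 45.5% → Unity
Overall: Bayview 62/217 = 28.6%, Unity 63/170 = 37.1% → Unity
Neither sweeps: Bayview wins 1 of 4 groups, Unity wins 3. Unity wins overall but not every group — no Simpson reversal.

No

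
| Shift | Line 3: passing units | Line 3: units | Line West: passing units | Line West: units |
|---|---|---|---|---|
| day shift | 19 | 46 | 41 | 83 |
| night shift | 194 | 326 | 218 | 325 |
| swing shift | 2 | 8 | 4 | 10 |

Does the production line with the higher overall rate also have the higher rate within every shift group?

Yes

Day shift: Line 3 19/46 = 41.3%, Line West 41/83 = 49.4% → Line West
Night shift: Line 3 194/326 = 59.5%, Line West 218/325 = 67.1% → Line West
Swing shift: Line 3 2/8 = 25.0%, Line West 4/10 = 40.0% → Line West
Overall: Line 3 215/380 = 56.6%, Line West 263/418 = 62.9% → Line West
Line West wins overall and in every shift group — no reversal.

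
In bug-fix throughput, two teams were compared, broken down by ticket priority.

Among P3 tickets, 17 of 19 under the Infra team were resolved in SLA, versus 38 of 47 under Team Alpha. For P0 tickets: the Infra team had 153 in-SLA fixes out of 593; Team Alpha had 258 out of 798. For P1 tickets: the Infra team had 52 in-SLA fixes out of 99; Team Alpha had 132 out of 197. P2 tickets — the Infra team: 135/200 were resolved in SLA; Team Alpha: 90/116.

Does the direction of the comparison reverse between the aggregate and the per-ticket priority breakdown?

No

P3: the Infra team 17/19 = 89.5%, Team Alpha 38/47 = 80.9% → the Infra team
P0: the Infra team 153/593 = 25.8%, Team Alpha 258/798 = 32.3% → Team Alpha
P1: the Infra team 52/99 = 52.5%, Team Alpha 132/197 = 67.0% → Team Alpha
P2: the Infra team 135/200 = 67.5%, Team Alpha 90/116 = 77.6% → Team Alpha
Overall: the Infra team 357/911 = 39.2%, Team Alpha 518/1158 = 44.7% → Team Alpha
Neither sweeps: the Infra team wins 1 of 4 groups, Team Alpha wins 3. Team Alpha wins overall but not every group — no Simpson reversal.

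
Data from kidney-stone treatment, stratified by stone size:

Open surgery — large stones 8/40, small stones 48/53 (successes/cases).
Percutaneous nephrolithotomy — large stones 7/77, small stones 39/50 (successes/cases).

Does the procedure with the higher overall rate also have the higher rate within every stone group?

Yes

Large stones: open surgery 8/40 = 20.0%, percutaneous nephrolithotomy 7/77 = 9.1% → open surgery
Small stones: open surgery 48/53 = 90.6%, percutaneous nephrolithotomy 39/50 = 78.0% → open surgery
Overall: open surgery 56/93 = 60.2%, percutaneous nephrolithotomy 46/127 = 36.2% → open surgery
Open surgery wins overall and in every stone group — no reversal.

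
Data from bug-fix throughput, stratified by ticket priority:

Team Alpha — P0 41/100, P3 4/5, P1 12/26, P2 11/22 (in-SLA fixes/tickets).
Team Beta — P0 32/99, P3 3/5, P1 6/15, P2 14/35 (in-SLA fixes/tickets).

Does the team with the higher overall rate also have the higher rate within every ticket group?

Yes

P0: Team Alpha 41/100 = 41.0%, Team Beta 32/99 = 32.3% → Team Alpha
P3: Team Alpha 4/5 = 80.0%, Team Beta 3/5 = 60.0% → Team Alpha
P1: Team Alpha 12/26 = 46.2%, Team Beta 6/15 = 40.0% → Team Alpha
P2: Team Alpha 11/22 = 50.0%, Team Beta 14/35 = 40.0% → Team Alpha
Overall: Team Alpha 68/153 = 44.4%, Team Beta 55/154 = 35.7% → Team Alpha
Team Alpha wins overall and in every ticket group — no reversal.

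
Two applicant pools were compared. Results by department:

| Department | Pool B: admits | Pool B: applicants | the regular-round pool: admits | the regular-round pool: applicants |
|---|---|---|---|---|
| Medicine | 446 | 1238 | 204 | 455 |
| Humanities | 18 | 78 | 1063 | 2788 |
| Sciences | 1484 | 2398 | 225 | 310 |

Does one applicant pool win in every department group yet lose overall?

Yes

Medicine: Pool B 446/1238 = 36.0%, the regular-round pool 204/455 = 44.8% → the regular-round pool
Humanities: Pool B 18/78 = 23.1%, the regular-round pool 1063/2788 = 38.1% → the regular-round pool
Sciences: Pool B 1484/2398 = 61.9%, the regular-round pool 225/310 = 72.6% → the regular-round pool
Overall: Pool B 1948/3714 = 52.5%, the regular-round pool 1492/3553 = 42.0% → Pool B
The regular-round pool wins each department group but Pool B wins overall — the comparison reverses. The regular-round pool's applicants skew toward Humanities, which has a lower base rate.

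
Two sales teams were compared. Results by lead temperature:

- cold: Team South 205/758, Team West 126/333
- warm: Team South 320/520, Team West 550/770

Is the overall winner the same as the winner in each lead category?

Yes

Cold: Team South 205/758 = 27.0%, Team West 126/333 = 37.8% → Team West
Warm: Team South 320/520 = 61.5%, Team West 550/770 = 71.4% → Team West
Overall: Team South 525/1278 = 41.1%, Team West 676/1103 = 61.3% → Team West
Team West wins overall and in every lead group — no reversal.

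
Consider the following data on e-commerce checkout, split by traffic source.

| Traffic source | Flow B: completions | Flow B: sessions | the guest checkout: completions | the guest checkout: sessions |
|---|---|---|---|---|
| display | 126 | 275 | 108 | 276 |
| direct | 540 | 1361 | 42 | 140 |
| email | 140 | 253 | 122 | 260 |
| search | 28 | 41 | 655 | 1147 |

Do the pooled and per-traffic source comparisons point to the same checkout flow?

No

Display: Flow B 126/275 = 45.8%, the guest checkout 108/276 = 39.1% → Flow B
Direct: Flow B 540/1361 = 39.7%, the guest checkout 42/140 = 30.0% → Flow B
Email: Flow B 140/253 = 55.3%, the guest checkout 122/260 = 46.9% → Flow B
Search: Flow B 28/41 = 68.3%, the guest checkout 655/1147 = 57.1% → Flow B
Overall: Flow B 834/1930 = 43.2%, the guest checkout 927/1823 = 50.9% → the guest checkout
Flow B wins each traffic group but the guest checkout wins overall — the comparison reverses. Flow B's sessions skew toward direct, which has a lower base rate.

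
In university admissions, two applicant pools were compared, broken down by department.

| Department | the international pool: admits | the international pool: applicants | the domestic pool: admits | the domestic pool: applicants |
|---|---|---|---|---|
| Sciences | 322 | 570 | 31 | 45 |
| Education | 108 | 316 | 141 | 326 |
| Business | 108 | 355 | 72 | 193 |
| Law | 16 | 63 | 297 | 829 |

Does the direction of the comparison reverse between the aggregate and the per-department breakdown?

Sciences: the international pool 322/570 = 56.5%, the domestic pool 31/45 = 68.9% → the domestic pool
Education: the international pool 108/316 = 34.2%, the domestic pool 141/326 = 43.3% → the domestic pool
Business: the international pool 108/355 = 30.4%, the domestic pool 72/193 = 37.3% → the domestic pool
Law: the international pool 16/63 = 25.4%, the domestic pool 297/829 = 35.8% → the domestic pool
Overall: the international pool 554/1304 = 42.5%, the domestic pool 541/1393 = 38.8% → the international pool
The domestic pool wins each department group but the international pool wins overall — the comparison reverses. The domestic pool's applicants skew toward Law, which has a lower base rate.

Yes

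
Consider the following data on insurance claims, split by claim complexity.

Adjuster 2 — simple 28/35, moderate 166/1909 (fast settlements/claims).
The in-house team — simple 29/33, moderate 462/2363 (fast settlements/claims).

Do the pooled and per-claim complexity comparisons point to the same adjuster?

Yes

Simple: Adjuster 2 28/35 = 80.0%, the in-house team 29/33 = 87.9% → the in-house team
Moderate: Adjuster 2 166/1909 = 8.7%, the in-house team 462/2363 = 19.6% → the in-house team
Overall: Adjuster 2 194/1944 = 10.0%, the in-house team 491/2396 = 20.5% → the in-house team
The in-house team wins overall and in every claim group — no reversal.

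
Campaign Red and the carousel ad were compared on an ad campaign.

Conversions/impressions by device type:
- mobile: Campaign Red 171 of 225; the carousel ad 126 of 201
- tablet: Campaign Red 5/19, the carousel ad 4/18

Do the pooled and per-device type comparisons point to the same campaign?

Mobile: Campaign Red 171/225 = 76.0%, the carousel ad 126/201 = 62.7% → Campaign Red
Tablet: Campaign Red 5/19 = 26.3%, the carousel ad 4/18 = 22.2% → Campaign Red
Overall: Campaign Red 176/244 = 72.1%, the carousel ad 130/219 = 59.4% → Campaign Red
Campaign Red wins overall and in every device group — no reversal.

Yes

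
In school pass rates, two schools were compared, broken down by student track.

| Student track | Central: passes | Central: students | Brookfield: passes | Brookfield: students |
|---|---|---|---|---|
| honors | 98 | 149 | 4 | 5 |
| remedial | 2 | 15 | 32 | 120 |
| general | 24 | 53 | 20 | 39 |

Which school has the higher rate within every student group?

Honors: Central 98/149 = 65.8%, Brookfield 4/5 = 80.0% → Brookfield
Remedial: Central 2/15 = 13.3%, Brookfield 32/120 = 26.7% → Brookfield
General: Central 24/53 = 45.3%, Brookfield 20/39 = 51.3% → Brookfield
Brookfield has the higher rate in all 3 groups.

Brookfield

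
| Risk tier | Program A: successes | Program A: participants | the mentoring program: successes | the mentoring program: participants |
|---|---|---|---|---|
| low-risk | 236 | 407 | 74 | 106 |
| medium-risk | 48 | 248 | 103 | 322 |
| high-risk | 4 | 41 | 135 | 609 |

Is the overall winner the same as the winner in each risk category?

No

Low-risk: Program A 236/407 = 58.0%, the mentoring program 74/106 = 69.8% → the mentoring program
Medium-risk: Program A 48/248 = 19.4%, the mentoring program 103/322 = 32.0% → the mentoring program
High-risk: Program A 4/41 = 9.8%, the mentoring program 135/609 = 22.2% → the mentoring program
Overall: Program A 288/696 = 41.4%, the mentoring program 312/1037 = 30.1% → Program A
The mentoring program wins each risk group but Program A wins overall — the comparison reverses. The mentoring program's participants skew toward high-risk, which has a lower base rate.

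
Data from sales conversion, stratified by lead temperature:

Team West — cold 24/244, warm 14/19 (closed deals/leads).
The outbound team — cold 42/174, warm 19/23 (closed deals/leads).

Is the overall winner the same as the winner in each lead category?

Cold: Team West 24/244 = 9.8%, the outbound team 42/174 = 24.1% → the outbound team
Warm: Team West 14/19 = 73.7%, the outbound team 19/23 = 82.6% → the outbound team
Overall: Team West 38/263 = 14.4%, the outbound team 61/197 = 31.0% → the outbound team
The outbound team wins overall and in every lead group — no reversal.

Yes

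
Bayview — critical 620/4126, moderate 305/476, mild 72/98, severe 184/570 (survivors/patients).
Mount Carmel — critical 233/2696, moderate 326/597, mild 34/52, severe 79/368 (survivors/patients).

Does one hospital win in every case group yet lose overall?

No

Critical: Bayview 620/4126 = 15.0%, Mount Carmel 233/2696 = 8.6% → Bayview
Moderate: Bayview 305/476 = 64.1%, Mount Carmel 326/597 = 54.6% → Bayview
Mild: Bayview 72/98 = 73.5%, Mount Carmel 34/52 = 65.4% → Bayview
Severe: Bayview 184/570 = 32.3%, Mount Carmel 79/368 = 21.5% → Bayview
Overall: Bayview 1181/5270 = 22.4%, Mount Carmel 672/3713 = 18.1% → Bayview
Bayview wins overall and in every case group — no reversal.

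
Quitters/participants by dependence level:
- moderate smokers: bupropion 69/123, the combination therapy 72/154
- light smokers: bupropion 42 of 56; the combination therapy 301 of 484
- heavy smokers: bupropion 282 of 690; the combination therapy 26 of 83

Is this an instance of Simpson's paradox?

Yes

Moderate smokers: bupropion 69/123 = 56.1%, the combination therapy 72/154 = 46.8% → bupropion
Light smokers: bupropion 42/56 = 75.0%, the combination therapy 301/484 = 62.2% → bupropion
Heavy smokers: bupropion 282/690 = 40.9%, the combination therapy 26/83 = 31.3% → bupropion
Overall: bupropion 393/869 = 45.2%, the combination therapy 399/721 = 55.3% → the combination therapy
Bupropion wins each dependence group but the combination therapy wins overall — the comparison reverses. Bupropion's participants skew toward heavy smokers, which has a lower base rate.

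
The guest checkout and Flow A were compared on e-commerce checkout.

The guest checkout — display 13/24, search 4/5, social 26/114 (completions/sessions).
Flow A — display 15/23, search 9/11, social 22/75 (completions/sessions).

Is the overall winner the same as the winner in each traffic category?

Display: the guest checkout 13/24 = 54.2%, Flow A 15/23 = 65.2% → Flow A
Search: the guest checkout 4/5 = 80.0%, Flow A 9/11 = 81.8% → Flow A
Social: the guest checkout 26/114 = 22.8%, Flow A 22/75 = 29.3% → Flow A
Overall: the guest checkout 43/143 = 30.1%, Flow A 46/109 = 42.2% → Flow A
Flow A wins overall and in every traffic group — no reversal.

Yes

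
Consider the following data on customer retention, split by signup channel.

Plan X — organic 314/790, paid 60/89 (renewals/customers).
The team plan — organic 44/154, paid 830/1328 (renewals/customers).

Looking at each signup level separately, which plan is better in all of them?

Organic: Plan X 314/790 = 39.7%, the team plan 44/154 = 28.6% → Plan X
Paid: Plan X 60/89 = 67.4%, the team plan 830/1328 = 62.5% → Plan X
Plan X has the higher rate in both groups.

Plan X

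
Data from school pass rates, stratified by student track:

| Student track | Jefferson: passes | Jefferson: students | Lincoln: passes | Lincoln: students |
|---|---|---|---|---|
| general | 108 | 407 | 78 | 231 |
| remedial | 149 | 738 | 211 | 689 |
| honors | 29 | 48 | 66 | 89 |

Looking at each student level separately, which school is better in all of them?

General: Jefferson 108/407 = 26.5%, Lincoln 78/231 = 33.8% → Lincoln
Remedial: Jefferson 149/738 = 20.2%, Lincoln 211/689 = 30.6% → Lincoln
Honors: Jefferson 29/48 = 60.4%, Lincoln 66/89 = 74.2% → Lincoln
Lincoln has the higher rate in all 3 groups.

Lincoln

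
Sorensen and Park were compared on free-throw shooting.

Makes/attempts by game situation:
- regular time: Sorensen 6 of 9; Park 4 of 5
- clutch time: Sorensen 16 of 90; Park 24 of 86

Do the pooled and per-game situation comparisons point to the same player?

Yes

Regular time: Sorensen 6/9 = 66.7%, Park 4/5 = 80.0% → Park
Clutch time: Sorensen 16/90 = 17.8%, Park 24/86 = 27.9% → Park
Overall: Sorensen 22/99 = 22.2%, Park 28/91 = 30.8% → Park
Park wins overall and in every game group — no reversal.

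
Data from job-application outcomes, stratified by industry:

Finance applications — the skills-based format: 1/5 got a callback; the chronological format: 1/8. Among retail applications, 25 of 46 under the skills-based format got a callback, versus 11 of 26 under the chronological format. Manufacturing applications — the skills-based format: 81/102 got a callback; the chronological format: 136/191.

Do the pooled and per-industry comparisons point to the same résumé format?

Yes

Finance: the skills-based format 1/5 = 20.0%, the chronological format 1/8 = 12.5% → the skills-based format
Retail: the skills-based format 25/46 = 54.3%, the chronological format 11/26 = 42.3% → the skills-based format
Manufacturing: the skills-based format 81/102 = 79.4%, the chronological format 136/191 = 71.2% → the skills-based format
Overall: the skills-based format 107/153 = 69.9%, the chronological format 148/225 = 65.8% → the skills-based format
The skills-based format wins overall and in every industry group — no reversal.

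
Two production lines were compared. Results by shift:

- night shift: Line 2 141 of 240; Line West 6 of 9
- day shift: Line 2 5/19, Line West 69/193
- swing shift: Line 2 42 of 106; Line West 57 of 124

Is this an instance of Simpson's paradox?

Night shift: Line 2 141/240 = 58.8%, Line West 6/9 = 66.7% → Line West
Day shift: Line 2 5/19 = 26.3%, Line West 69/193 = 35.8% → Line West
Swing shift: Line 2 42/106 = 39.6%, Line West 57/124 = 46.0% → Line West
Overall: Line 2 188/365 = 51.5%, Line West 132/326 = 40.5% → Line 2
Line West wins each shift group but Line 2 wins overall — the comparison reverses. Line West's units skew toward day shift, which has a lower base rate.

Yes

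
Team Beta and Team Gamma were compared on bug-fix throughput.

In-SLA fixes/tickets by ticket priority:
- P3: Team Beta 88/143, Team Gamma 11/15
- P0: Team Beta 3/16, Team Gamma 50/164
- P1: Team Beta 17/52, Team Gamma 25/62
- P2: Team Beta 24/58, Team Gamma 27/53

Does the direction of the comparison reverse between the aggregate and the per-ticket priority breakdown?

Yes

P3: Team Beta 88/143 = 61.5%, Team Gamma 11/15 = 73.3% → Team Gamma
P0: Team Beta 3/16 = 18.8%, Team Gamma 50/164 = 30.5% → Team Gamma
P1: Team Beta 17/52 = 32.7%, Team Gamma 25/62 = 40.3% → Team Gamma
P2: Team Beta 24/58 = 41.4%, Team Gamma 27/53 = 50.9% → Team Gamma
Overall: Team Beta 132/269 = 49.1%, Team Gamma 113/294 = 38.4% → Team Beta
Team Gamma wins each ticket group but Team Beta wins overall — the comparison reverses. Team Gamma's tickets skew toward P0, which has a lower base rate.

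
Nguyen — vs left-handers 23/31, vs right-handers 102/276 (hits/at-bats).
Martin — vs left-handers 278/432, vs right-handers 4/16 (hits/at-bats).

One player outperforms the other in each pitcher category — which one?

Nguyen

Vs left-handers: Nguyen 23/31 = 74.2%, Martin 278/432 = 64.4% → Nguyen
Vs right-handers: Nguyen 102/276 = 37.0%, Martin 4/16 = 25.0% → Nguyen
Nguyen has the higher rate in both groups.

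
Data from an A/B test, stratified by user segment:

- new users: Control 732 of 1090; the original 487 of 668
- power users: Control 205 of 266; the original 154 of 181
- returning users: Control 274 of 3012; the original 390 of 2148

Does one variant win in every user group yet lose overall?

No

New users: Control 732/1090 = 67.2%, the original 487/668 = 72.9% → the original
Power users: Control 205/266 = 77.1%, the original 154/181 = 85.1% → the original
Returning users: Control 274/3012 = 9.1%, the original 390/2148 = 18.2% → the original
Overall: Control 1211/4368 = 27.7%, the original 1031/2997 = 34.4% → the original
The original wins overall and in every user group — no reversal.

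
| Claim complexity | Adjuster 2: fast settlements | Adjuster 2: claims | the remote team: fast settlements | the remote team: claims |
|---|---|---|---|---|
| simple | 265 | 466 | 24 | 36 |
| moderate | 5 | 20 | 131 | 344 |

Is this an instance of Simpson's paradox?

Yes

Simple: Adjuster 2 265/466 = 56.9%, the remote team 24/36 = 66.7% → the remote team
Moderate: Adjuster 2 5/20 = 25.0%, the remote team 131/344 = 38.1% → the remote team
Overall: Adjuster 2 270/486 = 55.6%, the remote team 155/380 = 40.8% → Adjuster 2
The remote team wins each claim group but Adjuster 2 wins overall — the comparison reverses. The remote team's claims skew toward moderate, which has a lower base rate.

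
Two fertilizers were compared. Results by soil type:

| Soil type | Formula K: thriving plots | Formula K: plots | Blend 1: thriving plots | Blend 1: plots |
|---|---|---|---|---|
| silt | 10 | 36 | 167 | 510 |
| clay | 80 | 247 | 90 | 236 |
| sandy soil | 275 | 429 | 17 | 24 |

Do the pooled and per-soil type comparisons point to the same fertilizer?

No

Silt: Formula K 10/36 = 27.8%, Blend 1 167/510 = 32.7% → Blend 1
Clay: Formula K 80/247 = 32.4%, Blend 1 90/236 = 38.1% → Blend 1
Sandy soil: Formula K 275/429 = 64.1%, Blend 1 17/24 = 70.8% → Blend 1
Overall: Formula K 365/712 = 51.3%, Blend 1 274/770 = 35.6% → Formula K
Blend 1 wins each soil group but Formula K wins overall — the comparison reverses. Blend 1's plots skew toward silt, which has a lower base rate.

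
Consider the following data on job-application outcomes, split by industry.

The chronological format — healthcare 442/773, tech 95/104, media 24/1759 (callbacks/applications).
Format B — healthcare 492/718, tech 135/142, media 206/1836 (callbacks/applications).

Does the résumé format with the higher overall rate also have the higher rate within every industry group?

Yes

Healthcare: the chronological format 442/773 = 57.2%, Format B 492/718 = 68.5% → Format B
Tech: the chronological format 95/104 = 91.3%, Format B 135/142 = 95.1% → Format B
Media: the chronological format 24/1759 = 1.4%, Format B 206/1836 = 11.2% → Format B
Overall: the chronological format 561/2636 = 21.3%, Format B 833/2696 = 30.9% → Format B
Format B wins overall and in every industry group — no reversal.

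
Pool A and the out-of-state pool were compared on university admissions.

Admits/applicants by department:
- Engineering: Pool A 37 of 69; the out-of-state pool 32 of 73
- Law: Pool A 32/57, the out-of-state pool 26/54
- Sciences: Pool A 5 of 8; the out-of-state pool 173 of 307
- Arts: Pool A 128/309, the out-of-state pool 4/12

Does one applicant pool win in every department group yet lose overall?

Yes

Engineering: Pool A 37/69 = 53.6%, the out-of-state pool 32/73 = 43.8% → Pool A
Law: Pool A 32/57 = 56.1%, the out-of-state pool 26/54 = 48.1% → Pool A
Sciences: Pool A 5/8 = 62.5%, the out-of-state pool 173/307 = 56.4% → Pool A
Arts: Pool A 128/309 = 41.4%, the out-of-state pool 4/12 = 33.3% → Pool A
Overall: Pool A 202/443 = 45.6%, the out-of-state pool 235/446 = 52.7% → the out-of-state pool
Pool A wins each department group but the out-of-state pool wins overall — the comparison reverses. Pool A's applicants skew toward Arts, which has a lower base rate.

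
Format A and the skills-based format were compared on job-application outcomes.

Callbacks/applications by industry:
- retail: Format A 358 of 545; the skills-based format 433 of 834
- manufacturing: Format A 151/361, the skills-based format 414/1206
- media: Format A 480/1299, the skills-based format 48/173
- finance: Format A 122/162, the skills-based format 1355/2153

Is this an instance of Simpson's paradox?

Retail: Format A 358/545 = 65.7%, the skills-based format 433/834 = 51.9% → Format A
Manufacturing: Format A 151/361 = 41.8%, the skills-based format 414/1206 = 34.3% → Format A
Media: Format A 480/1299 = 37.0%, the skills-based format 48/173 = 27.7% → Format A
Finance: Format A 122/162 = 75.3%, the skills-based format 1355/2153 = 62.9% → Format A
Overall: Format A 1111/2367 = 46.9%, the skills-based format 2250/4366 = 51.5% → the skills-based format
Format A wins each industry group but the skills-based format wins overall — the comparison reverses. Format A's applications skew toward media, which has a lower base rate.

Yes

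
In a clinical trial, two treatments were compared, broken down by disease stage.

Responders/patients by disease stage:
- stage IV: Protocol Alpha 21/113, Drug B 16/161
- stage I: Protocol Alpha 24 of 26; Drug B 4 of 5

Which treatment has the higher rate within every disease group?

Protocol Alpha

Stage IV: Protocol Alpha 21/113 = 18.6%, Drug B 16/161 = 9.9% → Protocol Alpha
Stage I: Protocol Alpha 24/26 = 92.3%, Drug B 4/5 = 80.0% → Protocol Alpha
Protocol Alpha has the higher rate in both groups.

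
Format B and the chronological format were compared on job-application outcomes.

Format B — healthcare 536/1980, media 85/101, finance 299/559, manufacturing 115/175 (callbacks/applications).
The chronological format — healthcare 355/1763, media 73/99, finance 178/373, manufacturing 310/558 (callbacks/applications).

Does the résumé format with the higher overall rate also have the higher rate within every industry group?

Yes

Healthcare: Format B 536/1980 = 27.1%, the chronological format 355/1763 = 20.1% → Format B
Media: Format B 85/101 = 84.2%, the chronological format 73/99 = 73.7% → Format B
Finance: Format B 299/559 = 53.5%, the chronological format 178/373 = 47.7% → Format B
Manufacturing: Format B 115/175 = 65.7%, the chronological format 310/558 = 55.6% → Format B
Overall: Format B 1035/2815 = 36.8%, the chronological format 916/2793 = 32.8% → Format B
Format B wins overall and in every industry group — no reversal.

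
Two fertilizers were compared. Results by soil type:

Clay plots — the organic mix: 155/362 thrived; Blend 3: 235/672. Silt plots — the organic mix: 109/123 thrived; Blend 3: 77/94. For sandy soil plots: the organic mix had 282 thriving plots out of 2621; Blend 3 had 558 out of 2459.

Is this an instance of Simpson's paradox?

Clay: the organic mix 155/362 = 42.8%, Blend 3 235/672 = 35.0% → the organic mix
Silt: the organic mix 109/123 = 88.6%, Blend 3 77/94 = 81.9% → the organic mix
Sandy soil: the organic mix 282/2621 = 10.8%, Blend 3 558/2459 = 22.7% → Blend 3
Overall: the organic mix 546/3106 = 17.6%, Blend 3 870/3225 = 27.0% → Blend 3
Neither sweeps: the organic mix wins 2 of 3 groups, Blend 3 wins 1. Blend 3 wins overall but not every group — no Simpson reversal.

No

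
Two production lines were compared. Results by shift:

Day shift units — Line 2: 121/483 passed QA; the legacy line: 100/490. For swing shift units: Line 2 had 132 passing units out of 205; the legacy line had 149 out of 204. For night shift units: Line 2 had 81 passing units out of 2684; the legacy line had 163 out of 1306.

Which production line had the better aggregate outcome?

the legacy line

Day shift: Line 2 121/483 = 25.1%, the legacy line 100/490 = 20.4% → Line 2
Swing shift: Line 2 132/205 = 64.4%, the legacy line 149/204 = 73.0% → the legacy line
Night shift: Line 2 81/2684 = 3.0%, the legacy line 163/1306 = 12.5% → the legacy line
Overall: Line 2 334/3372 = 9.9%, the legacy line 412/2000 = 20.6% → the legacy line
(Neither sweeps every shift group, but the legacy line has the higher pooled rate.)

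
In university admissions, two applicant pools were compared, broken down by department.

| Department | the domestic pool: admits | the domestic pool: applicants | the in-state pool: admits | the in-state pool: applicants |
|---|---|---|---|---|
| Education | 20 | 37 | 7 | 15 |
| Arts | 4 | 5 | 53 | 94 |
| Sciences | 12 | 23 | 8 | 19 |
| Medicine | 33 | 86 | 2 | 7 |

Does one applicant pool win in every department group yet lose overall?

Yes

Education: the domestic pool 20/37 = 54.1%, the in-state pool 7/15 = 46.7% → the domestic pool
Arts: the domestic pool 4/5 = 80.0%, the in-state pool 53/94 = 56.4% → the domestic pool
Sciences: the domestic pool 12/23 = 52.2%, the in-state pool 8/19 = 42.1% → the domestic pool
Medicine: the domestic pool 33/86 = 38.4%, the in-state pool 2/7 = 28.6% → the domestic pool
Overall: the domestic pool 69/151 = 45.7%, the in-state pool 70/135 = 51.9% → the in-state pool
The domestic pool wins each department group but the in-state pool wins overall — the comparison reverses. The domestic pool's applicants skew toward Medicine, which has a lower base rate.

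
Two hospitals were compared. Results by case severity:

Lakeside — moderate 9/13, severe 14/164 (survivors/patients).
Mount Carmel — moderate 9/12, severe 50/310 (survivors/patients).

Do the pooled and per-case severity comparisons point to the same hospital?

Moderate: Lakeside 9/13 = 69.2%, Mount Carmel 9/12 = 75.0% → Mount Carmel
Severe: Lakeside 14/164 = 8.5%, Mount Carmel 50/310 = 16.1% → Mount Carmel
Overall: Lakeside 23/177 = 13.0%, Mount Carmel 59/322 = 18.3% → Mount Carmel
Mount Carmel wins overall and in every case group — no reversal.

Yes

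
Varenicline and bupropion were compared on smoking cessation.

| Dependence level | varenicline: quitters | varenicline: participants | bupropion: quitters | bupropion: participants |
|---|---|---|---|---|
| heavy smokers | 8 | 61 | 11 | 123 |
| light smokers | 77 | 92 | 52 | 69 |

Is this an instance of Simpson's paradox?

Heavy smokers: varenicline 8/61 = 13.1%, bupropion 11/123 = 8.9% → varenicline
Light smokers: varenicline 77/92 = 83.7%, bupropion 52/69 = 75.4% → varenicline
Overall: varenicline 85/153 = 55.6%, bupropion 63/192 = 32.8% → varenicline
Varenicline wins overall and in every dependence group — no reversal.

No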